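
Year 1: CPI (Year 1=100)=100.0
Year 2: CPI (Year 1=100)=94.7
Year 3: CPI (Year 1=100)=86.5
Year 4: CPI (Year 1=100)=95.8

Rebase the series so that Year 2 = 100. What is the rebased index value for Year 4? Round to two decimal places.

Rebased(Year 4) = 95.8 / 94.7 × 100 = 101.1616

101.16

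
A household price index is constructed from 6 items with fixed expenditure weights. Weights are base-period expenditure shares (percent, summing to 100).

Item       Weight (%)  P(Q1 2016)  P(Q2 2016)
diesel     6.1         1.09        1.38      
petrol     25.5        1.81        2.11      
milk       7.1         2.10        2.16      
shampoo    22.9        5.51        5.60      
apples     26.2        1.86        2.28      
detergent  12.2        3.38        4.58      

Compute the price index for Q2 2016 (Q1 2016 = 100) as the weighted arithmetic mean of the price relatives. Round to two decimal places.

116.67

diesel: 6.1 × (1.38/1.09) = 6.1 × 1.266055 = 7.7229
petrol: 25.5 × (2.11/1.81) = 25.5 × 1.165746 = 29.7265
milk: 7.1 × (2.16/2.10) = 7.1 × 1.028571 = 7.3029
shampoo: 22.9 × (5.60/5.51) = 22.9 × 1.016334 = 23.2740
apples: 26.2 × (2.28/1.86) = 26.2 × 1.225806 = 32.1161
detergent: 12.2 × (4.58/3.38) = 12.2 × 1.355030 = 16.5314
Index = Σ wᵢ·(p₁ᵢ/p₀ᵢ) = 7.7229 + 29.7265 + 7.3029 + 23.2740 + 32.1161 + 16.5314 = 116.6738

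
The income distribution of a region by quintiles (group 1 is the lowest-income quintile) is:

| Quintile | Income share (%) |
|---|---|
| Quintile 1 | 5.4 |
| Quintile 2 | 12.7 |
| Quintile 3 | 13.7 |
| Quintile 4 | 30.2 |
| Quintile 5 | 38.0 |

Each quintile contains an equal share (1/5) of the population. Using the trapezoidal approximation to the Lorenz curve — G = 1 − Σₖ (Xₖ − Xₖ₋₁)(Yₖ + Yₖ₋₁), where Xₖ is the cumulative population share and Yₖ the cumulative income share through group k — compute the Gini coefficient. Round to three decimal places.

0.331

Cumulative income shares Yₖ: 0.0540, 0.1810, 0.3180, 0.6200, 1.0000
Σ (Xₖ−Xₖ₋₁)(Yₖ+Yₖ₋₁) = (1/5)(0.0540+0.0000) + (1/5)(0.1810+0.0540) + (1/5)(0.3180+0.1810) + (1/5)(0.6200+0.3180) + (1/5)(1.0000+0.6200)
  = 0.0108 + 0.0470 + 0.0998 + 0.1876 + 0.3240 = 0.6692
G = 1 − 0.6692 = 0.3308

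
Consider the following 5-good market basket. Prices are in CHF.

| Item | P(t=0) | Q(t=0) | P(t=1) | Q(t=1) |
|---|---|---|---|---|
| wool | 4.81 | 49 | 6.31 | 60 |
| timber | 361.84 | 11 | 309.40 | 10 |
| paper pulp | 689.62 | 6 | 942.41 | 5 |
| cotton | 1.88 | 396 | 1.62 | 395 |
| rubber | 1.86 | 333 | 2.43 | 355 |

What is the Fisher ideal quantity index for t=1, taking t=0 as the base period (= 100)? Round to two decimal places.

Laspeyres component (base-period weights):
ΣP(t=0)Q(t=1) = 4.81×60 + 361.84×10 + 689.62×5 + 1.88×395 + 1.86×355 = 288.6 + 3618.4 + 3448.1 + 742.6 + 660.3 = 8758
ΣP(t=0)Q(t=0) = 4.81×49 + 361.84×11 + 689.62×6 + 1.88×396 + 1.86×333 = 235.69 + 3980.24 + 4137.72 + 744.48 + 619.38 = 9717.51
L = 8758 / 9717.51 × 100 = 90.1260
Paasche component (current-period weights):
ΣP(t=1)Q(t=1) = 6.31×60 + 309.40×10 + 942.41×5 + 1.62×395 + 2.43×355 = 378.6 + 3094 + 4712.05 + 639.9 + 862.65 = 9687.2
ΣP(t=1)Q(t=0) = 6.31×49 + 309.40×11 + 942.41×6 + 1.62×396 + 2.43×333 = 309.19 + 3403.4 + 5654.46 + 641.52 + 809.19 = 10817.76
P = 9687.2 / 10817.76 × 100 = 89.5490
Fisher = √(L × P) = √(90.1260 × 89.5490) = 89.8370

89.84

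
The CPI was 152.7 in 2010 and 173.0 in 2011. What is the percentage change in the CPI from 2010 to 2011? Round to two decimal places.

13.29%

Change = (173.0 − 152.7) / 152.7 × 100
       = 20.3 / 152.7 × 100 = 13.2940%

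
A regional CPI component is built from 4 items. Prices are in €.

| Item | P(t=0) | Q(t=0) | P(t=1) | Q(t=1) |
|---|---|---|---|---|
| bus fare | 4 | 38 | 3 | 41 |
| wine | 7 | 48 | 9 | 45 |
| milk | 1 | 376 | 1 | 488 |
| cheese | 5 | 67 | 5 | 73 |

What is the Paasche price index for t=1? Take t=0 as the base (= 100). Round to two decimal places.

Paasche price index uses current-period quantities as weights.
ΣP(t=1)·Q(t=1) = 3×41 + 9×45 + 1×488 + 5×73 = 123 + 405 + 488 + 365 = 1381
ΣP(t=0)·Q(t=1) = 4×41 + 7×45 + 1×488 + 5×73 = 164 + 315 + 488 + 365 = 1332
Index = 1381 / 1332 × 100 = 103.6787

103.68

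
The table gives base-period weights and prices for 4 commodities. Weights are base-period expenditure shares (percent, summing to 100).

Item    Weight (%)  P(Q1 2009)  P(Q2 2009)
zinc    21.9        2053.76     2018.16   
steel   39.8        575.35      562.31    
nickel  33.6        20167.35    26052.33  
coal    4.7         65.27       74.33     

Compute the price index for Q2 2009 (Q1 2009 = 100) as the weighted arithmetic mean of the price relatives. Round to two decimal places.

109.18

zinc: 21.9 × (2018.16/2053.76) = 21.9 × 0.982666 = 21.5204
steel: 39.8 × (562.31/575.35) = 39.8 × 0.977336 = 38.8980
nickel: 33.6 × (26052.33/20167.35) = 33.6 × 1.291807 = 43.4047
coal: 4.7 × (74.33/65.27) = 4.7 × 1.138808 = 5.3524
Index = Σ wᵢ·(p₁ᵢ/p₀ᵢ) = 21.5204 + 38.8980 + 43.4047 + 5.3524 = 109.1755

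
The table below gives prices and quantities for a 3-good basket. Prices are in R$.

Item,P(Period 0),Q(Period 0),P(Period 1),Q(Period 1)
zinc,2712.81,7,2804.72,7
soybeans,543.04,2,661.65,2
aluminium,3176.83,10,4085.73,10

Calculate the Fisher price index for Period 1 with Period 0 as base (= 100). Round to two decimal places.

119.23

Laspeyres component (base-period weights):
ΣP(Period 1)Q(Period 0) = 2804.72×7 + 661.65×2 + 4085.73×10 = 19633.04 + 1323.3 + 40857.3 = 61813.64
ΣP(Period 0)Q(Period 0) = 2712.81×7 + 543.04×2 + 3176.83×10 = 18989.67 + 1086.08 + 31768.3 = 51844.05
L = 61813.64 / 51844.05 × 100 = 119.2300
Paasche component (current-period weights):
ΣP(Period 1)Q(Period 1) = 2804.72×7 + 661.65×2 + 4085.73×10 = 19633.04 + 1323.3 + 40857.3 = 61813.64
ΣP(Period 0)Q(Period 1) = 2712.81×7 + 543.04×2 + 3176.83×10 = 18989.67 + 1086.08 + 31768.3 = 51844.05
P = 61813.64 / 51844.05 × 100 = 119.2300
Fisher = √(L × P) = √(119.2300 × 119.2300) = 119.2300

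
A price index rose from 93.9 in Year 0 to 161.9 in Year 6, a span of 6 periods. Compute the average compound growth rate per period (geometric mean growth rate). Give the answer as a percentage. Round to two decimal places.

9.50%

Growth factor = (161.9/93.9)^(1/6) = (1.724175)^(1/6) = 1.095041
Growth rate = 1.095041 − 1 = 0.095041 = 9.5041%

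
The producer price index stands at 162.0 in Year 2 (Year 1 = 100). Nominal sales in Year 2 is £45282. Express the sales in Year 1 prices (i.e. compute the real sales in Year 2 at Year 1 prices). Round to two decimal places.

27951.85

Real = Nominal ÷ (Index/100) = 45282 ÷ (162.0/100)
     = 45282 ÷ 1.620 = 27951.8519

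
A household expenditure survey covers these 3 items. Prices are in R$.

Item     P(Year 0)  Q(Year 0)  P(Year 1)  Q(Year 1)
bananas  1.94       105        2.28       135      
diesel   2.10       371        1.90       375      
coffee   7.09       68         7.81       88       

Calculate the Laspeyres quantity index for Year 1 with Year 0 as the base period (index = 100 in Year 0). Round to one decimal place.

114.2

Laspeyres quantity index uses base-period prices as weights.
ΣP(Year 0)·Q(Year 1) = 1.94×135 + 2.10×375 + 7.09×88 = 261.9 + 787.5 + 623.92 = 1673.32
ΣP(Year 0)·Q(Year 0) = 1.94×105 + 2.10×371 + 7.09×68 = 203.7 + 779.1 + 482.12 = 1464.92
Index = 1673.32 / 1464.92 × 100 = 114.2260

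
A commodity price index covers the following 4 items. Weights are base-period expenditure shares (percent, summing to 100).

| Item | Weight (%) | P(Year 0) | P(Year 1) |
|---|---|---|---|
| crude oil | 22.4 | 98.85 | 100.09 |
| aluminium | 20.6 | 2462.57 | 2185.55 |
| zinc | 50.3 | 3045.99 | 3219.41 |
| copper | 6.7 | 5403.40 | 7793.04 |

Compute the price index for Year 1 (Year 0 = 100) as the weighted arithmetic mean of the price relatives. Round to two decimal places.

crude oil: 22.4 × (100.09/98.85) = 22.4 × 1.012544 = 22.6810
aluminium: 20.6 × (2185.55/2462.57) = 20.6 × 0.887508 = 18.2827
zinc: 50.3 × (3219.41/3045.99) = 50.3 × 1.056934 = 53.1638
copper: 6.7 × (7793.04/5403.40) = 6.7 × 1.442247 = 9.6631
Index = Σ wᵢ·(p₁ᵢ/p₀ᵢ) = 22.6810 + 18.2827 + 53.1638 + 9.6631 = 103.7905

103.79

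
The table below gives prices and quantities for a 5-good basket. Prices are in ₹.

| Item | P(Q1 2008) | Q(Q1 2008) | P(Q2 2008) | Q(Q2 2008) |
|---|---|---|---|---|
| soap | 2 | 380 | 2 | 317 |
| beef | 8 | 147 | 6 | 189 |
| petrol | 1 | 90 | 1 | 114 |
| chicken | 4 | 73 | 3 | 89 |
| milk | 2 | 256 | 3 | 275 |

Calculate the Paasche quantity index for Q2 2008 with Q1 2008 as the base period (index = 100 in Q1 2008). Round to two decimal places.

109.38

Paasche quantity index uses current-period prices as weights.
ΣP(Q2 2008)·Q(Q2 2008) = 2×317 + 6×189 + 1×114 + 3×89 + 3×275 = 634 + 1134 + 114 + 267 + 825 = 2974
ΣP(Q2 2008)·Q(Q1 2008) = 2×380 + 6×147 + 1×90 + 3×73 + 3×256 = 760 + 882 + 90 + 219 + 768 = 2719
Index = 2974 / 2719 × 100 = 109.3784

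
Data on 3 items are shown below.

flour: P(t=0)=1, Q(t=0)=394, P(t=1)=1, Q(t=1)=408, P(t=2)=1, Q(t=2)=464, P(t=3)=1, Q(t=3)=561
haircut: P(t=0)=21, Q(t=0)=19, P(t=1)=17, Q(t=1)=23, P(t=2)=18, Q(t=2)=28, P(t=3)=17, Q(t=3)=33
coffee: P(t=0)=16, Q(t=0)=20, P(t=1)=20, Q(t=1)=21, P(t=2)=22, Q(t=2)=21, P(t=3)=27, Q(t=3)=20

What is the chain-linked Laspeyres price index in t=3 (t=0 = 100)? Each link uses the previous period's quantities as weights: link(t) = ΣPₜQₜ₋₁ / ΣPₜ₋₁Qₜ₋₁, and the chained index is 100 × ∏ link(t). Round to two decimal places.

Link t=0→t=1:
ΣP(t=1)Q(t=0) = 1×394 + 17×19 + 20×20 = 394 + 323 + 400 = 1117
ΣP(t=0)Q(t=0) = 1×394 + 21×19 + 16×20 = 394 + 399 + 320 = 1113
link = 1117/1113 = 1.003594
Link t=1→t=2:
ΣP(t=2)Q(t=1) = 1×408 + 18×23 + 22×21 = 408 + 414 + 462 = 1284
ΣP(t=1)Q(t=1) = 1×408 + 17×23 + 20×21 = 408 + 391 + 420 = 1219
link = 1284/1219 = 1.053322
Link t=2→t=3:
ΣP(t=3)Q(t=2) = 1×464 + 17×28 + 27×21 = 464 + 476 + 567 = 1507
ΣP(t=2)Q(t=2) = 1×464 + 18×28 + 22×21 = 464 + 504 + 462 = 1430
link = 1507/1430 = 1.053846
Chained index = 100 × 1.003594 × 1.053322 × 1.053846 = 111.4029

111.40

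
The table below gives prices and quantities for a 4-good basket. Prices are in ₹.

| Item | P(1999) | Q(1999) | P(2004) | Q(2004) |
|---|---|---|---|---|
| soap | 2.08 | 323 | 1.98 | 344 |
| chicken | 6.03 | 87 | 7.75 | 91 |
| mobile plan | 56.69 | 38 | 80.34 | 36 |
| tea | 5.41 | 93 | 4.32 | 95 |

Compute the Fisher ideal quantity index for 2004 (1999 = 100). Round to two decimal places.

Laspeyres component (base-period weights):
ΣP(1999)Q(2004) = 2.08×344 + 6.03×91 + 56.69×36 + 5.41×95 = 715.52 + 548.73 + 2040.84 + 513.95 = 3819.04
ΣP(1999)Q(1999) = 2.08×323 + 6.03×87 + 56.69×38 + 5.41×93 = 671.84 + 524.61 + 2154.22 + 503.13 = 3853.8
L = 3819.04 / 3853.8 × 100 = 99.0980
Paasche component (current-period weights):
ΣP(2004)Q(2004) = 1.98×344 + 7.75×91 + 80.34×36 + 4.32×95 = 681.12 + 705.25 + 2892.24 + 410.4 = 4689.01
ΣP(2004)Q(1999) = 1.98×323 + 7.75×87 + 80.34×38 + 4.32×93 = 639.54 + 674.25 + 3052.92 + 401.76 = 4768.47
P = 4689.01 / 4768.47 × 100 = 98.3336
Fisher = √(L × P) = √(99.0980 × 98.3336) = 98.7151

98.72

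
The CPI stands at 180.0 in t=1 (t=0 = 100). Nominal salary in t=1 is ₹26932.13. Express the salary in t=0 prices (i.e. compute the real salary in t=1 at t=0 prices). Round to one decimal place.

14962.3

Real = Nominal ÷ (Index/100) = 26932.13 ÷ (180.0/100)
     = 26932.13 ÷ 1.800 = 14962.2944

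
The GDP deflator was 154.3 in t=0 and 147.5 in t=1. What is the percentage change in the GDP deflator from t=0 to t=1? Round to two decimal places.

-4.41%

Change = (147.5 − 154.3) / 154.3 × 100
       = -6.8 / 154.3 × 100 = -4.4070%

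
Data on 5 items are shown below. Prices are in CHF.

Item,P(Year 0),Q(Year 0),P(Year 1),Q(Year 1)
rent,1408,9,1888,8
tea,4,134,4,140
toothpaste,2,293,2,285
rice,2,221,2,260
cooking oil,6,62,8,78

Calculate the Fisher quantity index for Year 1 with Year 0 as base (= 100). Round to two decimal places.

Laspeyres component (base-period weights):
ΣP(Year 0)Q(Year 1) = 1408×8 + 4×140 + 2×285 + 2×260 + 6×78 = 11264 + 560 + 570 + 520 + 468 = 13382
ΣP(Year 0)Q(Year 0) = 1408×9 + 4×134 + 2×293 + 2×221 + 6×62 = 12672 + 536 + 586 + 442 + 372 = 14608
L = 13382 / 14608 × 100 = 91.6073
Paasche component (current-period weights):
ΣP(Year 1)Q(Year 1) = 1888×8 + 4×140 + 2×285 + 2×260 + 8×78 = 15104 + 560 + 570 + 520 + 624 = 17378
ΣP(Year 1)Q(Year 0) = 1888×9 + 4×134 + 2×293 + 2×221 + 8×62 = 16992 + 536 + 586 + 442 + 496 = 19052
P = 17378 / 19052 × 100 = 91.2135
Fisher = √(L × P) = √(91.6073 × 91.2135) = 91.4102

91.41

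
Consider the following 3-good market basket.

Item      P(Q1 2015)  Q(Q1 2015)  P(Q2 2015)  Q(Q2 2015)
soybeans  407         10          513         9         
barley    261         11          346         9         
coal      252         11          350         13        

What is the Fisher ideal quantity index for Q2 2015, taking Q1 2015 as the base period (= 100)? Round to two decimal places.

95.84

Laspeyres component (base-period weights):
ΣP(Q1 2015)Q(Q2 2015) = 407×9 + 261×9 + 252×13 = 3663 + 2349 + 3276 = 9288
ΣP(Q1 2015)Q(Q1 2015) = 407×10 + 261×11 + 252×11 = 4070 + 2871 + 2772 = 9713
L = 9288 / 9713 × 100 = 95.6244
Paasche component (current-period weights):
ΣP(Q2 2015)Q(Q2 2015) = 513×9 + 346×9 + 350×13 = 4617 + 3114 + 4550 = 12281
ΣP(Q2 2015)Q(Q1 2015) = 513×10 + 346×11 + 350×11 = 5130 + 3806 + 3850 = 12786
P = 12281 / 12786 × 100 = 96.0504
Fisher = √(L × P) = √(95.6244 × 96.0504) = 95.8372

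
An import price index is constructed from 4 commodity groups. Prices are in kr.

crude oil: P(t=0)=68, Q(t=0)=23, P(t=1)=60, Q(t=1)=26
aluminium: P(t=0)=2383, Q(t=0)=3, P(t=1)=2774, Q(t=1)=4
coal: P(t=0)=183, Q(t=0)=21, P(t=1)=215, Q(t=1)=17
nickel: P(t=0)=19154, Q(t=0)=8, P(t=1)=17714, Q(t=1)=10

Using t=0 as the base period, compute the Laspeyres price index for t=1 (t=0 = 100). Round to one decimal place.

94.1

Laspeyres price index uses base-period quantities as weights.
ΣP(t=1)·Q(t=0) = 60×23 + 2774×3 + 215×21 + 17714×8 = 1380 + 8322 + 4515 + 141712 = 155929
ΣP(t=0)·Q(t=0) = 68×23 + 2383×3 + 183×21 + 19154×8 = 1564 + 7149 + 3843 + 153232 = 165788
Index = 155929 / 165788 × 100 = 94.0532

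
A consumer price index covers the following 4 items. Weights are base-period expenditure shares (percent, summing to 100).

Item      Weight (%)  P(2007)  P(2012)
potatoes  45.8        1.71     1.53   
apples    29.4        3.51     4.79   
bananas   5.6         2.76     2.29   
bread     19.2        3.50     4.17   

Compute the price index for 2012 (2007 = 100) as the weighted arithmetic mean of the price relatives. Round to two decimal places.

potatoes: 45.8 × (1.53/1.71) = 45.8 × 0.894737 = 40.9789
apples: 29.4 × (4.79/3.51) = 29.4 × 1.364672 = 40.1214
bananas: 5.6 × (2.29/2.76) = 5.6 × 0.829710 = 4.6464
bread: 19.2 × (4.17/3.50) = 19.2 × 1.191429 = 22.8754
Index = Σ wᵢ·(p₁ᵢ/p₀ᵢ) = 40.9789 + 40.1214 + 4.6464 + 22.8754 = 108.6221

108.62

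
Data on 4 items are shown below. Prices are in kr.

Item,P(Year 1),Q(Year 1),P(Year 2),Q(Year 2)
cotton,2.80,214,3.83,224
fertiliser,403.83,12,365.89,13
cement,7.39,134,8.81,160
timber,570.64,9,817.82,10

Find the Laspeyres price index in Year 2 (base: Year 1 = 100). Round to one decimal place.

118.8

Laspeyres price index uses base-period quantities as weights.
ΣP(Year 2)·Q(Year 1) = 3.83×214 + 365.89×12 + 8.81×134 + 817.82×9 = 819.62 + 4390.68 + 1180.54 + 7360.38 = 13751.22
ΣP(Year 1)·Q(Year 1) = 2.80×214 + 403.83×12 + 7.39×134 + 570.64×9 = 599.2 + 4845.96 + 990.26 + 5135.76 = 11571.18
Index = 13751.22 / 11571.18 × 100 = 118.8403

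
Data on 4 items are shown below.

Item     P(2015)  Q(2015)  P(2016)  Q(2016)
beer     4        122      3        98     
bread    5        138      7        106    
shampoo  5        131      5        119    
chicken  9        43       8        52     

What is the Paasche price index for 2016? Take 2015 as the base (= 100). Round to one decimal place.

103.1

Paasche price index uses current-period quantities as weights.
ΣP(2016)·Q(2016) = 3×98 + 7×106 + 5×119 + 8×52 = 294 + 742 + 595 + 416 = 2047
ΣP(2015)·Q(2016) = 4×98 + 5×106 + 5×119 + 9×52 = 392 + 530 + 595 + 468 = 1985
Index = 2047 / 1985 × 100 = 103.1234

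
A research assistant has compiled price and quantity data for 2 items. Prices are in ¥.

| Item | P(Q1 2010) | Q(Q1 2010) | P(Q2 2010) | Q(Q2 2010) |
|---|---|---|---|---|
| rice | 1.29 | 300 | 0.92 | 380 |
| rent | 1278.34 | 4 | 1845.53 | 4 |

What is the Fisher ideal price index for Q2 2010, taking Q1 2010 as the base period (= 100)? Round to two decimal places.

Laspeyres component (base-period weights):
ΣP(Q2 2010)Q(Q1 2010) = 0.92×300 + 1845.53×4 = 276 + 7382.12 = 7658.12
ΣP(Q1 2010)Q(Q1 2010) = 1.29×300 + 1278.34×4 = 387 + 5113.36 = 5500.36
L = 7658.12 / 5500.36 × 100 = 139.2294
Paasche component (current-period weights):
ΣP(Q2 2010)Q(Q2 2010) = 0.92×380 + 1845.53×4 = 349.6 + 7382.12 = 7731.72
ΣP(Q1 2010)Q(Q2 2010) = 1.29×380 + 1278.34×4 = 490.2 + 5113.36 = 5603.56
P = 7731.72 / 5603.56 × 100 = 137.9787
Fisher = √(L × P) = √(139.2294 × 137.9787) = 138.6027

138.60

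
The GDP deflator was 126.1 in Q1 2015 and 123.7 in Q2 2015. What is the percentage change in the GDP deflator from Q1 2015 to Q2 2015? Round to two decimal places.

-1.90%

Change = (123.7 − 126.1) / 126.1 × 100
       = -2.4 / 126.1 × 100 = -1.9033%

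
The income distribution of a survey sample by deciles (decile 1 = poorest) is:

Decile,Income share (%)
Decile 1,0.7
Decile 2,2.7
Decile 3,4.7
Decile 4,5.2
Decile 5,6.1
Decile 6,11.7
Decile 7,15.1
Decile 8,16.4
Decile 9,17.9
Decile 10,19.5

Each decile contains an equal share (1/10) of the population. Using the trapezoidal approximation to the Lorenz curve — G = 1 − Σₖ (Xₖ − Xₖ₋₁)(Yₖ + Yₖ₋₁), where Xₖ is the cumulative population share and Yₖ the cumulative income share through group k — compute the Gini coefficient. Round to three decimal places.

0.369

Cumulative income shares Yₖ: 0.0070, 0.0340, 0.0810, 0.1330, 0.1940, 0.3110, 0.4620, 0.6260, 0.8050, 1.0000
Σ (Xₖ−Xₖ₋₁)(Yₖ+Yₖ₋₁) = (1/10)(0.0070+0.0000) + (1/10)(0.0340+0.0070) + (1/10)(0.0810+0.0340) + (1/10)(0.1330+0.0810) + (1/10)(0.1940+0.1330) + (1/10)(0.3110+0.1940) + (1/10)(0.4620+0.3110) + (1/10)(0.6260+0.4620) + (1/10)(0.8050+0.6260) + (1/10)(1.0000+0.8050)
  = 0.0007 + 0.0041 + 0.0115 + 0.0214 + 0.0327 + 0.0505 + 0.0773 + 0.1088 + 0.1431 + 0.1805 = 0.6306
G = 1 − 0.6306 = 0.3694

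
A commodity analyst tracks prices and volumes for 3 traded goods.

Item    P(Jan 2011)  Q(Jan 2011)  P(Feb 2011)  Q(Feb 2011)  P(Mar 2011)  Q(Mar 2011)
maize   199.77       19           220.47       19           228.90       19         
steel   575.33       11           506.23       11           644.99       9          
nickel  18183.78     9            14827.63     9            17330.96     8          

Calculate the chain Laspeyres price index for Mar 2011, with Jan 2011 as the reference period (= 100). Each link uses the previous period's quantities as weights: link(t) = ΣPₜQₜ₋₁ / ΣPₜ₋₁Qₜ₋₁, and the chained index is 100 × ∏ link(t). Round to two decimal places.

96.34

Link Jan 2011→Feb 2011:
ΣP(Feb 2011)Q(Jan 2011) = 220.47×19 + 506.23×11 + 14827.63×9 = 4188.93 + 5568.53 + 133448.67 = 143206.13
ΣP(Jan 2011)Q(Jan 2011) = 199.77×19 + 575.33×11 + 18183.78×9 = 3795.63 + 6328.63 + 163654.02 = 173778.28
link = 143206.13/173778.28 = 0.824074
Link Feb 2011→Mar 2011:
ΣP(Mar 2011)Q(Feb 2011) = 228.90×19 + 644.99×11 + 17330.96×9 = 4349.1 + 7094.89 + 155978.64 = 167422.63
ΣP(Feb 2011)Q(Feb 2011) = 220.47×19 + 506.23×11 + 14827.63×9 = 4188.93 + 5568.53 + 133448.67 = 143206.13
link = 167422.63/143206.13 = 1.169102
Chained index = 100 × 0.824074 × 1.169102 = 96.3427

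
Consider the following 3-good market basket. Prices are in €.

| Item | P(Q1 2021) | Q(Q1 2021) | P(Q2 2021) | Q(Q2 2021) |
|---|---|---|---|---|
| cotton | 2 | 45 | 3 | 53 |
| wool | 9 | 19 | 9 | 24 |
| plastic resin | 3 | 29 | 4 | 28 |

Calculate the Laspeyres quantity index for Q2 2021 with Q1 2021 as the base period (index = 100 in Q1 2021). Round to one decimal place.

116.7

Laspeyres quantity index uses base-period prices as weights.
ΣP(Q1 2021)·Q(Q2 2021) = 2×53 + 9×24 + 3×28 = 106 + 216 + 84 = 406
ΣP(Q1 2021)·Q(Q1 2021) = 2×45 + 9×19 + 3×29 = 90 + 171 + 87 = 348
Index = 406 / 348 × 100 = 116.6667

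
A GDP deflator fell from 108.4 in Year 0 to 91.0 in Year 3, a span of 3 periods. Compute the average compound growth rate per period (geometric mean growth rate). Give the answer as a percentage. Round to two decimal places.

-5.67%

Growth factor = (91.0/108.4)^(1/3) = (0.839483)^(1/3) = 0.943345
Growth rate = 0.943345 − 1 = -0.056655 = -5.6655%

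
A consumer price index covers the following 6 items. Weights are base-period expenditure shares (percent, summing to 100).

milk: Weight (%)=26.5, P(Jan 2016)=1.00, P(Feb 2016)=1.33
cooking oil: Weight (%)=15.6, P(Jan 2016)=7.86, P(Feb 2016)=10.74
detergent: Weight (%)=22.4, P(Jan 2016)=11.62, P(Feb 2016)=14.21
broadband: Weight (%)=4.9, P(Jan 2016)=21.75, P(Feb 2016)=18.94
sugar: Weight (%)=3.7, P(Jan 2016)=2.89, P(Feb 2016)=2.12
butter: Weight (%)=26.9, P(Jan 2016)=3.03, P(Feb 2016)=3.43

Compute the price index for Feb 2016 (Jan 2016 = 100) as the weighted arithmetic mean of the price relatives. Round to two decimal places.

121.39

milk: 26.5 × (1.33/1.00) = 26.5 × 1.330000 = 35.2450
cooking oil: 15.6 × (10.74/7.86) = 15.6 × 1.366412 = 21.3160
detergent: 22.4 × (14.21/11.62) = 22.4 × 1.222892 = 27.3928
broadband: 4.9 × (18.94/21.75) = 4.9 × 0.870805 = 4.2669
sugar: 3.7 × (2.12/2.89) = 3.7 × 0.733564 = 2.7142
butter: 26.9 × (3.43/3.03) = 26.9 × 1.132013 = 30.4512
Index = Σ wᵢ·(p₁ᵢ/p₀ᵢ) = 35.2450 + 21.3160 + 27.3928 + 4.2669 + 2.7142 + 30.4512 = 121.3861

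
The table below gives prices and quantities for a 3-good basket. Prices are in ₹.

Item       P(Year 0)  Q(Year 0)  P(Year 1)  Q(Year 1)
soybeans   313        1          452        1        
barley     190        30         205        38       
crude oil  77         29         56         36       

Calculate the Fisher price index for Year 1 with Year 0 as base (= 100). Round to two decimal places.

99.65

Laspeyres component (base-period weights):
ΣP(Year 1)Q(Year 0) = 452×1 + 205×30 + 56×29 = 452 + 6150 + 1624 = 8226
ΣP(Year 0)Q(Year 0) = 313×1 + 190×30 + 77×29 = 313 + 5700 + 2233 = 8246
L = 8226 / 8246 × 100 = 99.7575
Paasche component (current-period weights):
ΣP(Year 1)Q(Year 1) = 452×1 + 205×38 + 56×36 = 452 + 7790 + 2016 = 10258
ΣP(Year 0)Q(Year 1) = 313×1 + 190×38 + 77×36 = 313 + 7220 + 2772 = 10305
P = 10258 / 10305 × 100 = 99.5439
Fisher = √(L × P) = √(99.7575 × 99.5439) = 99.6506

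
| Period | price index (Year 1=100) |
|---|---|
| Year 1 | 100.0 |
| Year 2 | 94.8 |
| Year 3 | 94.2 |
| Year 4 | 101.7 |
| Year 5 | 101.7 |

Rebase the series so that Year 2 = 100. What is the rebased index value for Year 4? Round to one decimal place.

Rebased(Year 4) = 101.7 / 94.8 × 100 = 107.2785

107.3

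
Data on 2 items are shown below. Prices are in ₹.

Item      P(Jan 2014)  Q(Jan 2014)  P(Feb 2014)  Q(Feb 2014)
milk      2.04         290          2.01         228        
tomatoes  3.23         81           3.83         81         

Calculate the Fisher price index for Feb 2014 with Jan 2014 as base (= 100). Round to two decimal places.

105.21

Laspeyres component (base-period weights):
ΣP(Feb 2014)Q(Jan 2014) = 2.01×290 + 3.83×81 = 582.9 + 310.23 = 893.13
ΣP(Jan 2014)Q(Jan 2014) = 2.04×290 + 3.23×81 = 591.6 + 261.63 = 853.23
L = 893.13 / 853.23 × 100 = 104.6763
Paasche component (current-period weights):
ΣP(Feb 2014)Q(Feb 2014) = 2.01×228 + 3.83×81 = 458.28 + 310.23 = 768.51
ΣP(Jan 2014)Q(Feb 2014) = 2.04×228 + 3.23×81 = 465.12 + 261.63 = 726.75
P = 768.51 / 726.75 × 100 = 105.7461
Fisher = √(L × P) = √(104.6763 × 105.7461) = 105.2099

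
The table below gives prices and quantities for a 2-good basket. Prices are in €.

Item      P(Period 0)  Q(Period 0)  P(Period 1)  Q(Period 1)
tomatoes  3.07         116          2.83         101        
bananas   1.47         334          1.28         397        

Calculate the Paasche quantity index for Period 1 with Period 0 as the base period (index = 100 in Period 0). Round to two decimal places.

Paasche quantity index uses current-period prices as weights.
ΣP(Period 1)·Q(Period 1) = 2.83×101 + 1.28×397 = 285.83 + 508.16 = 793.99
ΣP(Period 1)·Q(Period 0) = 2.83×116 + 1.28×334 = 328.28 + 427.52 = 755.8
Index = 793.99 / 755.8 × 100 = 105.0529

105.05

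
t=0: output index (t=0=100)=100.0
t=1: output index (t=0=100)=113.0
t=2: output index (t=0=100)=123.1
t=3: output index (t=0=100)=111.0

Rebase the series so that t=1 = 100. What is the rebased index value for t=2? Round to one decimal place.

Rebased(t=2) = 123.1 / 113.0 × 100 = 108.9381

108.9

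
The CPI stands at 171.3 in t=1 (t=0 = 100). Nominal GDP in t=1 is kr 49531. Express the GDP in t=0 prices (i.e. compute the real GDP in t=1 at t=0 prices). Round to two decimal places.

Real = Nominal ÷ (Index/100) = 49531 ÷ (171.3/100)
     = 49531 ÷ 1.713 = 28914.7694

28914.77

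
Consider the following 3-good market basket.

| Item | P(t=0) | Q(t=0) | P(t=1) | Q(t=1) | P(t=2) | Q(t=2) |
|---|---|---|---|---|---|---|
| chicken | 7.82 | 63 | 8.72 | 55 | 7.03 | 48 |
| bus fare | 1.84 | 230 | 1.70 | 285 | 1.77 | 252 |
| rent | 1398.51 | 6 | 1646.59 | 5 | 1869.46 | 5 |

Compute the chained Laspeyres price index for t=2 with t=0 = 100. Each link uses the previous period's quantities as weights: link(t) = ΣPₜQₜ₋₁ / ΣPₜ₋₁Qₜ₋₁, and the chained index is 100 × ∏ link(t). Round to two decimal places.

Link t=0→t=1:
ΣP(t=1)Q(t=0) = 8.72×63 + 1.70×230 + 1646.59×6 = 549.36 + 391 + 9879.54 = 10819.9
ΣP(t=0)Q(t=0) = 7.82×63 + 1.84×230 + 1398.51×6 = 492.66 + 423.2 + 8391.06 = 9306.92
link = 10819.9/9306.92 = 1.162565
Link t=1→t=2:
ΣP(t=2)Q(t=1) = 7.03×55 + 1.77×285 + 1869.46×5 = 386.65 + 504.45 + 9347.3 = 10238.4
ΣP(t=1)Q(t=1) = 8.72×55 + 1.70×285 + 1646.59×5 = 479.6 + 484.5 + 8232.95 = 9197.05
link = 10238.4/9197.05 = 1.113227
Chained index = 100 × 1.162565 × 1.113227 = 129.4198

129.42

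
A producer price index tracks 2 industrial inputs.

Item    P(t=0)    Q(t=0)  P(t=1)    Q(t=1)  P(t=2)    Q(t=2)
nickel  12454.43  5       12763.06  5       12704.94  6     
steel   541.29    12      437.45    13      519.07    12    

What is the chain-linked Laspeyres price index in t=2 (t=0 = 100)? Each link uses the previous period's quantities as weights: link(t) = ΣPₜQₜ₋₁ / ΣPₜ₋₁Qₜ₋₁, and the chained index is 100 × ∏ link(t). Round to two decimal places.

Link t=0→t=1:
ΣP(t=1)Q(t=0) = 12763.06×5 + 437.45×12 = 63815.3 + 5249.4 = 69064.7
ΣP(t=0)Q(t=0) = 12454.43×5 + 541.29×12 = 62272.15 + 6495.48 = 68767.63
link = 69064.7/68767.63 = 1.004320
Link t=1→t=2:
ΣP(t=2)Q(t=1) = 12704.94×5 + 519.07×13 = 63524.7 + 6747.91 = 70272.61
ΣP(t=1)Q(t=1) = 12763.06×5 + 437.45×13 = 63815.3 + 5686.85 = 69502.15
link = 70272.61/69502.15 = 1.011085
Chained index = 100 × 1.004320 × 1.011085 = 101.5453

101.55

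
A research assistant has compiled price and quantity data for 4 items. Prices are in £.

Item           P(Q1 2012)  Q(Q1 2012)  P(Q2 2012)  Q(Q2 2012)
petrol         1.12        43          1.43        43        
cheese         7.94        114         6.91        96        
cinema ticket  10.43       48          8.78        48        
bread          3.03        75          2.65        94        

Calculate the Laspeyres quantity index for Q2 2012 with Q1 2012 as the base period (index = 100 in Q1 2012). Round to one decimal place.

94.9

Laspeyres quantity index uses base-period prices as weights.
ΣP(Q1 2012)·Q(Q2 2012) = 1.12×43 + 7.94×96 + 10.43×48 + 3.03×94 = 48.16 + 762.24 + 500.64 + 284.82 = 1595.86
ΣP(Q1 2012)·Q(Q1 2012) = 1.12×43 + 7.94×114 + 10.43×48 + 3.03×75 = 48.16 + 905.16 + 500.64 + 227.25 = 1681.21
Index = 1595.86 / 1681.21 × 100 = 94.9233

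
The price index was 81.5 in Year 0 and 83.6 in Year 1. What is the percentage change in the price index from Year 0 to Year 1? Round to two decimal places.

Change = (83.6 − 81.5) / 81.5 × 100
       = 2.1 / 81.5 × 100 = 2.5767%

2.58%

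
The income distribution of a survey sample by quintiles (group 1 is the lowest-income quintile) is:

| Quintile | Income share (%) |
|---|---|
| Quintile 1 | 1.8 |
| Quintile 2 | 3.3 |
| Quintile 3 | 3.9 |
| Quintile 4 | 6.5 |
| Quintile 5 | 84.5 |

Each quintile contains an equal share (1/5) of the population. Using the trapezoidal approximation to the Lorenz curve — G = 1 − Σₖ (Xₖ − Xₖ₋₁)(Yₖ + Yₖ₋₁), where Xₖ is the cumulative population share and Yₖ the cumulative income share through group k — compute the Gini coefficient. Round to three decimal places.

0.674

Cumulative income shares Yₖ: 0.0180, 0.0510, 0.0900, 0.1550, 1.0000
Σ (Xₖ−Xₖ₋₁)(Yₖ+Yₖ₋₁) = (1/5)(0.0180+0.0000) + (1/5)(0.0510+0.0180) + (1/5)(0.0900+0.0510) + (1/5)(0.1550+0.0900) + (1/5)(1.0000+0.1550)
  = 0.0036 + 0.0138 + 0.0282 + 0.0490 + 0.2310 = 0.3256
G = 1 − 0.3256 = 0.6744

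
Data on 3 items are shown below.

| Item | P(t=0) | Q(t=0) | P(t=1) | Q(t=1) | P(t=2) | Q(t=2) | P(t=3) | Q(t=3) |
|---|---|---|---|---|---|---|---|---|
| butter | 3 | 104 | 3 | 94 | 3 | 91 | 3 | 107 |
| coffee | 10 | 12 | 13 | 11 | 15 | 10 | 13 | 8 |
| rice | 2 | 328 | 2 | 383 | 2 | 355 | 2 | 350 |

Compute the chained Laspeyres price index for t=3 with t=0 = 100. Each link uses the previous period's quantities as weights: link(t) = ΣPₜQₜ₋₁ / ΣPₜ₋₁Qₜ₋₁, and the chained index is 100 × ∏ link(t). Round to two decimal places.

Link t=0→t=1:
ΣP(t=1)Q(t=0) = 3×104 + 13×12 + 2×328 = 312 + 156 + 656 = 1124
ΣP(t=0)Q(t=0) = 3×104 + 10×12 + 2×328 = 312 + 120 + 656 = 1088
link = 1124/1088 = 1.033088
Link t=1→t=2:
ΣP(t=2)Q(t=1) = 3×94 + 15×11 + 2×383 = 282 + 165 + 766 = 1213
ΣP(t=1)Q(t=1) = 3×94 + 13×11 + 2×383 = 282 + 143 + 766 = 1191
link = 1213/1191 = 1.018472
Link t=2→t=3:
ΣP(t=3)Q(t=2) = 3×91 + 13×10 + 2×355 = 273 + 130 + 710 = 1113
ΣP(t=2)Q(t=2) = 3×91 + 15×10 + 2×355 = 273 + 150 + 710 = 1133
link = 1113/1133 = 0.982348
Chained index = 100 × 1.033088 × 1.018472 × 0.982348 = 103.3598

103.36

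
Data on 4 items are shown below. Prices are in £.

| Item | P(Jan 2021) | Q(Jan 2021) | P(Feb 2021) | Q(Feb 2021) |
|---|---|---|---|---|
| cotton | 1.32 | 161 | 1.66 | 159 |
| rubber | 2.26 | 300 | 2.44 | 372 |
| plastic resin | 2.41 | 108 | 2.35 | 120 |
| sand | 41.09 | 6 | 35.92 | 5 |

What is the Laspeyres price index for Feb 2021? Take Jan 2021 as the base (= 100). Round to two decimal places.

105.10

Laspeyres price index uses base-period quantities as weights.
ΣP(Feb 2021)·Q(Jan 2021) = 1.66×161 + 2.44×300 + 2.35×108 + 35.92×6 = 267.26 + 732 + 253.8 + 215.52 = 1468.58
ΣP(Jan 2021)·Q(Jan 2021) = 1.32×161 + 2.26×300 + 2.41×108 + 41.09×6 = 212.52 + 678 + 260.28 + 246.54 = 1397.34
Index = 1468.58 / 1397.34 × 100 = 105.0983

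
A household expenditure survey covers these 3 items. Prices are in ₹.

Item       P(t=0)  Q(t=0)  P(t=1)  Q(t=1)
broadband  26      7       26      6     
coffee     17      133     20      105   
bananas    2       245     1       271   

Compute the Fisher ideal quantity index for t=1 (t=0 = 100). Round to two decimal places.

Laspeyres component (base-period weights):
ΣP(t=0)Q(t=1) = 26×6 + 17×105 + 2×271 = 156 + 1785 + 542 = 2483
ΣP(t=0)Q(t=0) = 26×7 + 17×133 + 2×245 = 182 + 2261 + 490 = 2933
L = 2483 / 2933 × 100 = 84.6573
Paasche component (current-period weights):
ΣP(t=1)Q(t=1) = 26×6 + 20×105 + 1×271 = 156 + 2100 + 271 = 2527
ΣP(t=1)Q(t=0) = 26×7 + 20×133 + 1×245 = 182 + 2660 + 245 = 3087
P = 2527 / 3087 × 100 = 81.8594
Fisher = √(L × P) = √(84.6573 × 81.8594) = 83.2466

83.25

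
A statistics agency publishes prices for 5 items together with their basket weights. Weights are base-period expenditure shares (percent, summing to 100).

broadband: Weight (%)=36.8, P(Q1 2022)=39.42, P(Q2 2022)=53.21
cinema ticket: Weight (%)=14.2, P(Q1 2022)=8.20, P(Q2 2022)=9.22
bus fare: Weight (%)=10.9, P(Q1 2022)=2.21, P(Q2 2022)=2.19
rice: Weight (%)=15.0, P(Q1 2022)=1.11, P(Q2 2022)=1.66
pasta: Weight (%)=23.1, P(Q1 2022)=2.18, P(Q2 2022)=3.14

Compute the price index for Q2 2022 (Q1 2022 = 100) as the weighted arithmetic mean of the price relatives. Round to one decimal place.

132.1

broadband: 36.8 × (53.21/39.42) = 36.8 × 1.349822 = 49.6735
cinema ticket: 14.2 × (9.22/8.20) = 14.2 × 1.124390 = 15.9663
bus fare: 10.9 × (2.19/2.21) = 10.9 × 0.990950 = 10.8014
rice: 15.0 × (1.66/1.11) = 15.0 × 1.495495 = 22.4324
pasta: 23.1 × (3.14/2.18) = 23.1 × 1.440367 = 33.2725
Index = Σ wᵢ·(p₁ᵢ/p₀ᵢ) = 49.6735 + 15.9663 + 10.8014 + 22.4324 + 33.2725 = 132.1461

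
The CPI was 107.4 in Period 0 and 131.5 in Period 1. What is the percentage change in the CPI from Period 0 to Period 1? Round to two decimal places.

22.44%

Change = (131.5 − 107.4) / 107.4 × 100
       = 24.1 / 107.4 × 100 = 22.4395%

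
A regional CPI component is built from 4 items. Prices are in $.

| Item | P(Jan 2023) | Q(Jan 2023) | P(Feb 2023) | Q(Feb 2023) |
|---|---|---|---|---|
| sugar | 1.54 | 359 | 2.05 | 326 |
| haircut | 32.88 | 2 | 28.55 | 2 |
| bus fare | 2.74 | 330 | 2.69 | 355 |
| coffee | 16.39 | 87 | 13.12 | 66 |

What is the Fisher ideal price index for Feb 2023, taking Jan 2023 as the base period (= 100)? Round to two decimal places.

96.40

Laspeyres component (base-period weights):
ΣP(Feb 2023)Q(Jan 2023) = 2.05×359 + 28.55×2 + 2.69×330 + 13.12×87 = 735.95 + 57.1 + 887.7 + 1141.44 = 2822.19
ΣP(Jan 2023)Q(Jan 2023) = 1.54×359 + 32.88×2 + 2.74×330 + 16.39×87 = 552.86 + 65.76 + 904.2 + 1425.93 = 2948.75
L = 2822.19 / 2948.75 × 100 = 95.7080
Paasche component (current-period weights):
ΣP(Feb 2023)Q(Feb 2023) = 2.05×326 + 28.55×2 + 2.69×355 + 13.12×66 = 668.3 + 57.1 + 954.95 + 865.92 = 2546.27
ΣP(Jan 2023)Q(Feb 2023) = 1.54×326 + 32.88×2 + 2.74×355 + 16.39×66 = 502.04 + 65.76 + 972.7 + 1081.74 = 2622.24
P = 2546.27 / 2622.24 × 100 = 97.1029
Fisher = √(L × P) = √(95.7080 × 97.1029) = 96.4029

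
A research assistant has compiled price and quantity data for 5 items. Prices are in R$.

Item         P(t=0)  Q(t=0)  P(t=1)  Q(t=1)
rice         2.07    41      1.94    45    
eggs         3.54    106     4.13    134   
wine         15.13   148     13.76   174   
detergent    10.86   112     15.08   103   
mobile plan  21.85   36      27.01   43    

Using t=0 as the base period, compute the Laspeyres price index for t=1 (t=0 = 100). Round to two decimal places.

110.91

Laspeyres price index uses base-period quantities as weights.
ΣP(t=1)·Q(t=0) = 1.94×41 + 4.13×106 + 13.76×148 + 15.08×112 + 27.01×36 = 79.54 + 437.78 + 2036.48 + 1688.96 + 972.36 = 5215.12
ΣP(t=0)·Q(t=0) = 2.07×41 + 3.54×106 + 15.13×148 + 10.86×112 + 21.85×36 = 84.87 + 375.24 + 2239.24 + 1216.32 + 786.6 = 4702.27
Index = 5215.12 / 4702.27 × 100 = 110.9064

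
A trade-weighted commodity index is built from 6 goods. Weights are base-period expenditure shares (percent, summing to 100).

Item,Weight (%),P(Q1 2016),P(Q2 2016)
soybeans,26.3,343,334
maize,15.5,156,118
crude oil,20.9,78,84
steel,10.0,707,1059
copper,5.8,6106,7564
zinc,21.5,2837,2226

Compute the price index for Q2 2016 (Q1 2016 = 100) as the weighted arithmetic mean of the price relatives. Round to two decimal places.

98.88

soybeans: 26.3 × (334/343) = 26.3 × 0.973761 = 25.6099
maize: 15.5 × (118/156) = 15.5 × 0.756410 = 11.7244
crude oil: 20.9 × (84/78) = 20.9 × 1.076923 = 22.5077
steel: 10.0 × (1059/707) = 10.0 × 1.497878 = 14.9788
copper: 5.8 × (7564/6106) = 5.8 × 1.238782 = 7.1849
zinc: 21.5 × (2226/2837) = 21.5 × 0.784632 = 16.8696
Index = Σ wᵢ·(p₁ᵢ/p₀ᵢ) = 25.6099 + 11.7244 + 22.5077 + 14.9788 + 7.1849 + 16.8696 = 98.8753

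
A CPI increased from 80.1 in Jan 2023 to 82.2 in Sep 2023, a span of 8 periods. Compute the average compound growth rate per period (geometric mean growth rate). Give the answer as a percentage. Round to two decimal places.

0.32%

Growth factor = (82.2/80.1)^(1/8) = (1.026217)^(1/8) = 1.003240
Growth rate = 1.003240 − 1 = 0.003240 = 0.3240%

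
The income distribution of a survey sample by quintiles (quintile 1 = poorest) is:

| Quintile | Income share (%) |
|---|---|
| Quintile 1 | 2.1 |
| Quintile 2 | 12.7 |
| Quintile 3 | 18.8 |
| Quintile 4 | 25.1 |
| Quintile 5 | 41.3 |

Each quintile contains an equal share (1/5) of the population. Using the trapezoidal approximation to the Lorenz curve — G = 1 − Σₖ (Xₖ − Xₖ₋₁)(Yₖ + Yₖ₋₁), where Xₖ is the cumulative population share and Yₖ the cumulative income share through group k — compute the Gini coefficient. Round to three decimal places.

Cumulative income shares Yₖ: 0.0210, 0.1480, 0.3360, 0.5870, 1.0000
Σ (Xₖ−Xₖ₋₁)(Yₖ+Yₖ₋₁) = (1/5)(0.0210+0.0000) + (1/5)(0.1480+0.0210) + (1/5)(0.3360+0.1480) + (1/5)(0.5870+0.3360) + (1/5)(1.0000+0.5870)
  = 0.0042 + 0.0338 + 0.0968 + 0.1846 + 0.3174 = 0.6368
G = 1 − 0.6368 = 0.3632

0.363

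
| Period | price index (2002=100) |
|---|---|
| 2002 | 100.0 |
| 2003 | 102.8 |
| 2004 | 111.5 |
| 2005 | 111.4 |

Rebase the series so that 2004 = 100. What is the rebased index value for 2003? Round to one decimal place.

92.2

Rebased(2003) = 102.8 / 111.5 × 100 = 92.1973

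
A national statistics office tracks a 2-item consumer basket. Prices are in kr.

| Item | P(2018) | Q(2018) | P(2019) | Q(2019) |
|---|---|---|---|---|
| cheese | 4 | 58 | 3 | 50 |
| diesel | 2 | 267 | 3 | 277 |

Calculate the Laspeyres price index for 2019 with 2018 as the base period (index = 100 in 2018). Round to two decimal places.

127.28

Laspeyres price index uses base-period quantities as weights.
ΣP(2019)·Q(2018) = 3×58 + 3×267 = 174 + 801 = 975
ΣP(2018)·Q(2018) = 4×58 + 2×267 = 232 + 534 = 766
Index = 975 / 766 × 100 = 127.2846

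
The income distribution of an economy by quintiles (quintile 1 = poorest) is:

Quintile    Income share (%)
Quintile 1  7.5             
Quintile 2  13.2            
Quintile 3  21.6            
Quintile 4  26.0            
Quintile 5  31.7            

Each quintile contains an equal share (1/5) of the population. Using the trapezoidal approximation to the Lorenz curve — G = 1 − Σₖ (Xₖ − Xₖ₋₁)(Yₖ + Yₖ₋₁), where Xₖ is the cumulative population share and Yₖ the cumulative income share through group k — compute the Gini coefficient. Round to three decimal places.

Cumulative income shares Yₖ: 0.0750, 0.2070, 0.4230, 0.6830, 1.0000
Σ (Xₖ−Xₖ₋₁)(Yₖ+Yₖ₋₁) = (1/5)(0.0750+0.0000) + (1/5)(0.2070+0.0750) + (1/5)(0.4230+0.2070) + (1/5)(0.6830+0.4230) + (1/5)(1.0000+0.6830)
  = 0.0150 + 0.0564 + 0.1260 + 0.2212 + 0.3366 = 0.7552
G = 1 − 0.7552 = 0.2448

0.245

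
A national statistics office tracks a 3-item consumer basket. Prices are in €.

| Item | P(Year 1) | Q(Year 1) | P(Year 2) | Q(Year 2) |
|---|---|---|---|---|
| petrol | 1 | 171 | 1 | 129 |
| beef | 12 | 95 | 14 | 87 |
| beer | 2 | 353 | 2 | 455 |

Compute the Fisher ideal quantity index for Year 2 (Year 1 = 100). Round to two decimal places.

Laspeyres component (base-period weights):
ΣP(Year 1)Q(Year 2) = 1×129 + 12×87 + 2×455 = 129 + 1044 + 910 = 2083
ΣP(Year 1)Q(Year 1) = 1×171 + 12×95 + 2×353 = 171 + 1140 + 706 = 2017
L = 2083 / 2017 × 100 = 103.2722
Paasche component (current-period weights):
ΣP(Year 2)Q(Year 2) = 1×129 + 14×87 + 2×455 = 129 + 1218 + 910 = 2257
ΣP(Year 2)Q(Year 1) = 1×171 + 14×95 + 2×353 = 171 + 1330 + 706 = 2207
P = 2257 / 2207 × 100 = 102.2655
Fisher = √(L × P) = √(103.2722 × 102.2655) = 102.7676

102.77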